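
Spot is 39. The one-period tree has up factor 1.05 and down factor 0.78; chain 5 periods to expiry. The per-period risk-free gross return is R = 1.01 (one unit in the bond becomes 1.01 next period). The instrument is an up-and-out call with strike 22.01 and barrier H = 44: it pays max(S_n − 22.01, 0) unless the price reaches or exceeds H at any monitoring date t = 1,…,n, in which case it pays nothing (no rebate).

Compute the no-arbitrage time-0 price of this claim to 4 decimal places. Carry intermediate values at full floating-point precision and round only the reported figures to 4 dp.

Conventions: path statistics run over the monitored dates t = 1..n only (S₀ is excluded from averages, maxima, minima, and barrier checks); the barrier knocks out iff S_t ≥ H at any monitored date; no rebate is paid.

price = 3.9665

Set p* = 0.8519 (from d < R < u); the path-dependent value is the discounted p*-expectation over all price paths.
Enumerate all 2^5 = 32 price paths (U = up ×1.05, D = down ×0.78); each path with k up-moves has probability p*^k·(1−p*)^(5−k).
DDDDD: M=30.4200, payoff=0.0000, prob=0.000071
UDDDD: M=40.9500, payoff=0.0000, prob=0.000410
DUDDD: M=31.9410, payoff=0.0000, prob=0.000410
UUDDD: M=42.9975, payoff=0.0000, prob=0.002359
DDUDD: M=30.4200, payoff=0.0000, prob=0.000410
UDUDD: M=40.9500, payoff=0.0000, prob=0.002359
DUUDD: M=33.5380, payoff=0.0000, prob=0.002359
UUUDD: M=45.1474, payoff=0.0000, prob=0.013567
DDDUD: M=30.4200, payoff=0.0000, prob=0.000410
UDDUD: M=40.9500, payoff=0.0000, prob=0.002359
DUDUD: M=31.9410, payoff=0.0000, prob=0.002359
UUDUD: M=42.9975, payoff=5.4577, prob=0.013567
DDUUD: M=30.4200, payoff=0.0000, prob=0.002359
UDUUD: M=40.9500, payoff=5.4577, prob=0.013567
DUUUD: M=35.2150, payoff=5.4577, prob=0.013567
UUUUD: M=47.4047, payoff=0.0000, prob=0.078010
DDDDU: M=30.4200, payoff=0.0000, prob=0.000410
UDDDU: M=40.9500, payoff=0.0000, prob=0.002359
DUDDU: M=31.9410, payoff=0.0000, prob=0.002359
UUDDU: M=42.9975, payoff=5.4577, prob=0.013567
DDUDU: M=30.4200, payoff=0.0000, prob=0.002359
UDUDU: M=40.9500, payoff=5.4577, prob=0.013567
DUUDU: M=33.5380, payoff=5.4577, prob=0.013567
UUUDU: M=45.1474, payoff=0.0000, prob=0.078010
DDDUU: M=30.4200, payoff=0.0000, prob=0.002359
UDDUU: M=40.9500, payoff=5.4577, prob=0.013567
DUDUU: M=31.9410, payoff=5.4577, prob=0.013567
UUDUU: M=42.9975, payoff=14.9657, prob=0.078010
DDUUU: M=30.4200, payoff=5.4577, prob=0.013567
UDUUU: M=40.9500, payoff=14.9657, prob=0.078010
DUUUU: M=36.9757, payoff=14.9657, prob=0.078010
UUUUU: M=49.7750, payoff=0.0000, prob=0.448560
Price = Σ prob·payoff / R^5 = 4.168839 / 1.051010 = 3.9665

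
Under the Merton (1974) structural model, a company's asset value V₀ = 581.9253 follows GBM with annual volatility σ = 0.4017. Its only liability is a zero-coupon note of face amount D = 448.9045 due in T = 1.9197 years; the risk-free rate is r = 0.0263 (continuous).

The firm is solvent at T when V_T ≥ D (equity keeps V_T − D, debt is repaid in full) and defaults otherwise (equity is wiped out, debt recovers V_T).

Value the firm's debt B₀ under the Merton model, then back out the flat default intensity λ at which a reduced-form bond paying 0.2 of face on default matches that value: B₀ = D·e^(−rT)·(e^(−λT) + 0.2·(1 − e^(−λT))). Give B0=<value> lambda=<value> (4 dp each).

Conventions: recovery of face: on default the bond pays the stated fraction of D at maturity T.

B0=377.6711 lambda=0.0809

Work the structural quantities from V₀ = 581.9253 against face 448.9045:
d₁ = [ln(V₀/D) + (r + σ²/2)T] / (σ√T)
   = [ln(581.9253/448.9045) + (0.0263 + 0.5·0.4017²)·1.9197] / (0.4017·√1.9197)
   = [0.259532 + 0.205372] / 0.556568 = 0.835305
d₂ = d₁ − σ√T = 0.835305 − 0.556568 = 0.278736
N(d₁) = 0.798227,  N(d₂) = 0.609776,  e^(−rT) = 0.950765
E₀ = V₀·N(d₁) − D·e^(−rT)·N(d₂)
   = 581.9253·0.798227 − 448.9045·0.950765·0.609776 = 204.254161
B₀ = V₀ − E₀ = 581.9253 − 204.254161 = 377.671139
e^(−λT) = (B₀·e^(rT)/D − 0.2)/(1 − 0.2) = (377.6711·1.051784/448.9045 − 0.2)/0.8 = 0.85610541
λ = −ln(0.85610541)/1.9197 = 0.080930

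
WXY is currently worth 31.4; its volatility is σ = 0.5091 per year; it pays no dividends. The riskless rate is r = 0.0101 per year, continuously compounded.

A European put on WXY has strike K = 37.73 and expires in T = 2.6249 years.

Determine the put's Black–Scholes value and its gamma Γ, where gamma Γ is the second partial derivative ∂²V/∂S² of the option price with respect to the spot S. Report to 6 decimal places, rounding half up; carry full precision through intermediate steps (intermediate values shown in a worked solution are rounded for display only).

price = 13.758796
Γ = 0.015029

σ√T = 0.5091·√2.6249 = 0.824821
d₁ = (ln(S/K) + (r+σ²/2)T) / (σ√T) = (ln(31.4/37.73) + (0.0101+0.5091²/2)·2.6249) / 0.824821 = (-0.183648 + 0.366676) / 0.824821 = 0.221901
d₂ = d₁ − σ√T = 0.221901 − 0.824821 = -0.602920
e^{−rT} = 0.973837
N(−d₁) = 0.412196,  N(−d₂) = 0.726719
Put price V = K·e^{−rT}·N(−d₂) − S·N(−d₁) = 26.701737 − 12.942941 = 13.758796
φ(d₁) = (1/√(2π))·e^{−d₁²/2} = 0.389240
Γ = φ(d₁) / (S·σ·√T) = 0.015029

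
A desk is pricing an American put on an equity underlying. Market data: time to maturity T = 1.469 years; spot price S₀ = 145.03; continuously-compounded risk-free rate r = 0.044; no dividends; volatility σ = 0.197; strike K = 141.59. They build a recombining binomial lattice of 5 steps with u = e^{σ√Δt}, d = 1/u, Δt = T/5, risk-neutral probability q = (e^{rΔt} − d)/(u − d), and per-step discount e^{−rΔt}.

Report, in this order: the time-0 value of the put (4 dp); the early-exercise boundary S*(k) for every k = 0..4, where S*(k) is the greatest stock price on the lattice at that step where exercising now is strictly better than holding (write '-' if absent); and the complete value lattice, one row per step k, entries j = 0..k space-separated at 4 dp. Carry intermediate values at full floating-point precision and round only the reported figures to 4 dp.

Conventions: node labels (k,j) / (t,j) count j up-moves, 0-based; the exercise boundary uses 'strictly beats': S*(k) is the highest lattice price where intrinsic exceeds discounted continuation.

Δt=0.29380, u=1.11269, d=0.89872, q=0.53414, disc=e^(-rΔt)=0.98716
k=5 terminal: V=max(K-S,0) → 56.5571 36.3126 11.2482 0.0000 0.0000 0.0000
k=4: j=0 S=94.6152 intr=46.9748 cont=45.1562 V=46.9748[EX]; j=1 S=117.1411 intr=24.4489 cont=22.6303 V=24.4489[EX]; j=2 S=145.0300 intr=0.0000 cont=5.1728 V=5.1728[hold]; j=3 S=179.5586 intr=0.0000 cont=0.0000 V=0.0000[hold]; j=4 S=222.3078 intr=0.0000 cont=0.0000 V=0.0000[hold]  S*(4)=117.1411
k=3: j=0 S=105.2774 intr=36.3126 cont=34.4940 V=36.3126[EX]; j=1 S=130.3418 intr=11.2482 cont=13.9710 V=13.9710[hold]; j=2 S=161.3734 intr=0.0000 cont=2.3789 V=2.3789[hold]; j=3 S=199.7931 intr=0.0000 cont=0.0000 V=0.0000[hold]  S*(3)=105.2774
k=2: j=0 S=117.1411 intr=24.4489 cont=24.0659 V=24.4489[EX]; j=1 S=145.0300 intr=0.0000 cont=7.6793 V=7.6793[hold]; j=2 S=179.5586 intr=0.0000 cont=1.0940 V=1.0940[hold]  S*(2)=117.1411
k=1: j=0 S=130.3418 intr=11.2482 cont=15.2926 V=15.2926[hold]; j=1 S=161.3734 intr=0.0000 cont=4.1083 V=4.1083[hold]  S*(1)=-
k=0: j=0 S=145.0300 intr=0.0000 cont=9.1990 V=9.1990[hold]  S*(0)=-

price = 9.1990
boundary = - - 117.1411 105.2774 117.1411
tree:
9.1990
15.2926 4.1083
24.4489 7.6793 1.0940
36.3126 13.9710 2.3789 0.0000
46.9748 24.4489 5.1728 0.0000 0.0000
56.5571 36.3126 11.2482 0.0000 0.0000 0.0000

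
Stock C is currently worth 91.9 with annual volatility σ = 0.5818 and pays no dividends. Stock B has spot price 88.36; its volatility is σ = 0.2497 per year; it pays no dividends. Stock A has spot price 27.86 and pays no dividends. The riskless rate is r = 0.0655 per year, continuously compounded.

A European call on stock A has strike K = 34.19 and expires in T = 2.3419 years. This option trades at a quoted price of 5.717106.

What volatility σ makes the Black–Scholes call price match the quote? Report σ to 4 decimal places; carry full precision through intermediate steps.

At σ = 0.3731 the Black–Scholes value reproduces the quote:
σ√T = 0.3731·√2.3419 = 0.570965
d₁ = (ln(S/K) + (r+σ²/2)T) / (σ√T) = (ln(27.86/34.19) + (0.0655+0.3731²/2)·2.3419) / 0.570965 = (-0.204741 + 0.316395) / 0.570965 = 0.195553
d₂ = d₁ − σ√T = 0.195553 − 0.570965 = -0.375412
e^{−rT} = 0.857791
N(d₁) = 0.577520,  N(d₂) = 0.353677
V = S·N(d₁) − K·e^{−rT}·N(d₂) = 16.089702 − 10.372596 = 5.717106 (matching the quote); vega is positive throughout, so no other σ reproduces this price

sigma = 0.3731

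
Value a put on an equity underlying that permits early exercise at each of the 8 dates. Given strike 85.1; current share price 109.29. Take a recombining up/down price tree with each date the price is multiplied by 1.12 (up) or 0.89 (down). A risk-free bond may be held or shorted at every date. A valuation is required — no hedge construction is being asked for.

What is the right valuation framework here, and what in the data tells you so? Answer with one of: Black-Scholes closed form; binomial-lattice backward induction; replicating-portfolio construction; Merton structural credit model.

Key observation: with exercise allowed before expiry on a discrete up/down model (8 steps from spot 109.29), the strike-85.1 put's value must be rolled back through the tree testing early exercise at each node.

framework: binomial-lattice backward induction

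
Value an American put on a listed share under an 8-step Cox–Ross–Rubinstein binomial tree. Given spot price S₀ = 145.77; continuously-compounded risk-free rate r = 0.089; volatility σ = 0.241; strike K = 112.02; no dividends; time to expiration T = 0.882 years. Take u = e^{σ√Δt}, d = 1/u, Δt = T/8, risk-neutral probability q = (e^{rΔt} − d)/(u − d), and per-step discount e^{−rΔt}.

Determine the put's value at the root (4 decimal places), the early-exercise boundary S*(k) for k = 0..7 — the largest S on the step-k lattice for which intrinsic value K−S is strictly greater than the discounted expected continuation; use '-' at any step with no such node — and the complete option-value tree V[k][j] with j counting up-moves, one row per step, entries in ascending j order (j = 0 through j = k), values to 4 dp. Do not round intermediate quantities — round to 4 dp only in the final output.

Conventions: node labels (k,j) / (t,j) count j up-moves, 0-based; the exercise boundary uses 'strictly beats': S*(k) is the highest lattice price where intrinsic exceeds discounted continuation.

price = 0.9232
boundary = - - - - - 97.7021 90.1885 97.7021
tree:
0.9232
1.6799 0.2993
2.9971 0.5955 0.0541
5.2187 1.1710 0.1191 0.0000
8.8147 2.2695 0.2624 0.0000 0.0000
14.3179 4.3164 0.5780 0.0000 0.0000 0.0000
21.8315 8.0040 1.2733 0.0000 0.0000 0.0000 0.0000
28.7673 14.3179 2.8048 0.0000 0.0000 0.0000 0.0000 0.0000
35.1698 21.8315 6.1783 0.0000 0.0000 0.0000 0.0000 0.0000 0.0000

Δt=0.11025, u=1.08331, d=0.92310, q=0.54155, disc=e^(-rΔt)=0.99024
k=8 terminal: V=max(K-S,0) → 35.1698 21.8315 6.1783 0.0000 0.0000 0.0000 0.0000 0.0000 0.0000
k=7: j=0 S=83.2527 intr=28.7673 cont=27.6736 V=28.7673[EX]; j=1 S=97.7021 intr=14.3179 cont=13.2241 V=14.3179[EX]; j=2 S=114.6594 intr=0.0000 cont=2.8048 V=2.8048[hold]; j=3 S=134.5598 intr=0.0000 cont=0.0000 V=0.0000[hold]; j=4 S=157.9141 intr=0.0000 cont=0.0000 V=0.0000[hold]; j=5 S=185.3219 intr=0.0000 cont=0.0000 V=0.0000[hold]; j=6 S=217.4866 intr=0.0000 cont=0.0000 V=0.0000[hold]; j=7 S=255.2338 intr=0.0000 cont=0.0000 V=0.0000[hold]  S*(7)=97.7021
k=6: j=0 S=90.1885 intr=21.8315 cont=20.7378 V=21.8315[EX]; j=1 S=105.8417 intr=6.1783 cont=8.0040 V=8.0040[hold]; j=2 S=124.2117 intr=0.0000 cont=1.2733 V=1.2733[hold]; j=3 S=145.7700 intr=0.0000 cont=0.0000 V=0.0000[hold]; j=4 S=171.0700 intr=0.0000 cont=0.0000 V=0.0000[hold]; j=5 S=200.7611 intr=0.0000 cont=0.0000 V=0.0000[hold]; j=6 S=235.6055 intr=0.0000 cont=0.0000 V=0.0000[hold]  S*(6)=90.1885
k=5: j=0 S=97.7021 intr=14.3179 cont=14.2032 V=14.3179[EX]; j=1 S=114.6594 intr=0.0000 cont=4.3164 V=4.3164[hold]; j=2 S=134.5598 intr=0.0000 cont=0.5780 V=0.5780[hold]; j=3 S=157.9141 intr=0.0000 cont=0.0000 V=0.0000[hold]; j=4 S=185.3219 intr=0.0000 cont=0.0000 V=0.0000[hold]; j=5 S=217.4866 intr=0.0000 cont=0.0000 V=0.0000[hold]  S*(5)=97.7021
k=4: j=0 S=105.8417 intr=6.1783 cont=8.8147 V=8.8147[hold]; j=1 S=124.2117 intr=0.0000 cont=2.2695 V=2.2695[hold]; j=2 S=145.7700 intr=0.0000 cont=0.2624 V=0.2624[hold]; j=3 S=171.0700 intr=0.0000 cont=0.0000 V=0.0000[hold]; j=4 S=200.7611 intr=0.0000 cont=0.0000 V=0.0000[hold]  S*(4)=-
k=3: j=0 S=114.6594 intr=0.0000 cont=5.2187 V=5.2187[hold]; j=1 S=134.5598 intr=0.0000 cont=1.1710 V=1.1710[hold]; j=2 S=157.9141 intr=0.0000 cont=0.1191 V=0.1191[hold]; j=3 S=185.3219 intr=0.0000 cont=0.0000 V=0.0000[hold]  S*(3)=-
k=2: j=0 S=124.2117 intr=0.0000 cont=2.9971 V=2.9971[hold]; j=1 S=145.7700 intr=0.0000 cont=0.5955 V=0.5955[hold]; j=2 S=171.0700 intr=0.0000 cont=0.0541 V=0.0541[hold]  S*(2)=-
k=1: j=0 S=134.5598 intr=0.0000 cont=1.6799 V=1.6799[hold]; j=1 S=157.9141 intr=0.0000 cont=0.2993 V=0.2993[hold]  S*(1)=-
k=0: j=0 S=145.7700 intr=0.0000 cont=0.9232 V=0.9232[hold]  S*(0)=-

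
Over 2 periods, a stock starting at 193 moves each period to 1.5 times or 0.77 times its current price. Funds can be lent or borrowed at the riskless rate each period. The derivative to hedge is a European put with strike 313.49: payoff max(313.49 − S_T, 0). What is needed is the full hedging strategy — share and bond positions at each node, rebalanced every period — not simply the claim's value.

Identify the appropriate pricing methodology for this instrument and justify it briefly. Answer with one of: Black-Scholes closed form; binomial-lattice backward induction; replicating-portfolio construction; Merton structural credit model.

Key observation: what is demanded is not a single number but the (Δ, B) position at each node of the 1.5/0.77 tree starting at 193; constructing those positions is the replicating-portfolio method.

framework: replicating-portfolio construction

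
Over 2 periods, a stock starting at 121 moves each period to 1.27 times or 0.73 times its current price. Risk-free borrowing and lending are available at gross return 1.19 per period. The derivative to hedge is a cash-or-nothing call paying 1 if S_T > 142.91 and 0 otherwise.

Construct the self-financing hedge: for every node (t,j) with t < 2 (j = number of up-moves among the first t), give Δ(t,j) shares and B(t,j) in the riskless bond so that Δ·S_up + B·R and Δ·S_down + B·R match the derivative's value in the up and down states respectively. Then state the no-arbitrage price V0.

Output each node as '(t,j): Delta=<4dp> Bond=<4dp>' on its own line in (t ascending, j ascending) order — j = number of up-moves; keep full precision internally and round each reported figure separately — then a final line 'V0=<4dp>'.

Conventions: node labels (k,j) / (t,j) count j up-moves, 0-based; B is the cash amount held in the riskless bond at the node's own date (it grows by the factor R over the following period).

(0,0): Delta=0.0110 Bond=-0.8132
(1,0): Delta=0.0000 Bond=0.0000
(1,1): Delta=0.0121 Bond=-1.1360
V0=0.5124

The replicating-portfolio and risk-neutral prices coincide; use p* = (1.19−0.73)/(1.27−0.73) = 0.8519 for the latter.
Expiry values: V(2,0)=0.0000, V(2,1)=0.0000, V(2,2)=1.0000
  t=1,j=0: stock 88.3300 → up 112.1791 (V=0.0000), down 64.4809 (V=0.0000). Price 0.0000; hedge Δ=0.0000, bond B=0.0000.
  t=1,j=1: stock 153.6700 → up 195.1609 (V=1.0000), down 112.1791 (V=0.0000). Price 0.7158; hedge Δ=0.0121, bond B=-1.1360.
  t=0,j=0: stock 121.0000 → up 153.6700 (V=0.7158), down 88.3300 (V=0.0000). Price 0.5124; hedge Δ=0.0110, bond B=-0.8132.
As a check, the time-0 holding Δ(0,0)·S0 + B(0,0) comes to 0.5124 — exactly V0.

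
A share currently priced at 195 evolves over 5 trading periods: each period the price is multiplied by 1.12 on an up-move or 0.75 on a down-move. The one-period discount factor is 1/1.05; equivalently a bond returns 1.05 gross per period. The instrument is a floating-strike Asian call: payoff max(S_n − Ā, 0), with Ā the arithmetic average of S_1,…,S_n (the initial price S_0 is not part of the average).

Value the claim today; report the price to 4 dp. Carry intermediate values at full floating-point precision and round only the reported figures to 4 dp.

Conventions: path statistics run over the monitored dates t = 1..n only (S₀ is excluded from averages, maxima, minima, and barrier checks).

Under the martingale measure an up-move has probability p* = 0.8108; value the claim as the probability-weighted average of per-path payoffs, discounted 5 periods at R = 1.05.
Enumerate all 2^5 = 32 price paths (U = up ×1.12, D = down ×0.75); each path with k up-moves has probability p*^k·(1−p*)^(5−k).
DDDDD: Ā=89.2354, payoff=0.0000, prob=0.000242
UDDDD: Ā=133.2581, payoff=0.0000, prob=0.001039
DUDDD: Ā=118.8281, payoff=0.0000, prob=0.001039
UUDDD: Ā=177.4500, payoff=0.0000, prob=0.004452
DDUDD: Ā=108.0056, payoff=0.0000, prob=0.001039
UDUDD: Ā=161.2884, payoff=0.0000, prob=0.004452
DUUDD: Ā=146.8584, payoff=0.0000, prob=0.004452
UUUDD: Ā=219.3085, payoff=0.0000, prob=0.019079
DDDUD: Ā=99.8888, payoff=0.0000, prob=0.001039
UDDUD: Ā=149.1672, payoff=0.0000, prob=0.004452
DUDUD: Ā=134.7372, payoff=0.0000, prob=0.004452
UUDUD: Ā=201.2076, payoff=0.0000, prob=0.019079
DDUUD: Ā=123.9147, payoff=0.0000, prob=0.004452
UDUUD: Ā=185.0460, payoff=0.0000, prob=0.019079
DUUUD: Ā=170.6160, payoff=0.0000, prob=0.019079
UUUUD: Ā=254.7865, payoff=0.0000, prob=0.081766
DDDDU: Ā=93.8011, payoff=0.0000, prob=0.001039
UDDDU: Ā=140.0763, payoff=0.0000, prob=0.004452
DUDDU: Ā=125.6463, payoff=0.0000, prob=0.004452
UUDDU: Ā=187.6318, payoff=0.0000, prob=0.019079
DDUDU: Ā=114.8238, payoff=0.0000, prob=0.004452
UDUDU: Ā=171.4702, payoff=0.0000, prob=0.019079
DUUDU: Ā=157.0402, payoff=0.0000, prob=0.019079
UUUDU: Ā=234.5134, payoff=0.0000, prob=0.081766
DDDUU: Ā=106.7069, payoff=0.0000, prob=0.004452
UDDUU: Ā=159.3490, payoff=0.0000, prob=0.019079
DUDUU: Ā=144.9190, payoff=9.1840, prob=0.019079
UUDUU: Ā=216.4124, payoff=13.7148, prob=0.081766
DDUUU: Ā=134.0965, payoff=20.0065, prob=0.019079
UDUUU: Ā=200.2508, payoff=29.8764, prob=0.081766
DUUUU: Ā=185.8208, payoff=44.3064, prob=0.081766
UUUUU: Ā=277.4924, payoff=66.1643, prob=0.350427
Price = Σ prob·payoff / R^5 = 30.929736 / 1.276282 = 24.2343

price = 24.2343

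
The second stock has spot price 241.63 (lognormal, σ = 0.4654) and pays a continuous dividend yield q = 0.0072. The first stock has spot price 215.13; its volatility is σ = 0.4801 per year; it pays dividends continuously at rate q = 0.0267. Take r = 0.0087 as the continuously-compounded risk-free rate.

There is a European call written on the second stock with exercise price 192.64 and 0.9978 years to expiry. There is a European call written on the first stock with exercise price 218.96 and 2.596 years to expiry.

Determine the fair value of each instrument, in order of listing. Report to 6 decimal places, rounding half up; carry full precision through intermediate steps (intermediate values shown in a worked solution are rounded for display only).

[the second stock call K=192.64]
σ√T = 0.4654·√0.9978 = 0.464888
d₁ = (ln(S/K) + (r−q+σ²/2)T) / (σ√T) = (ln(241.63/192.64) + (0.0087−0.0072+0.4654²/2)·0.9978) / 0.464888 = (0.226584 + 0.109557) / 0.464888 = 0.723059
d₂ = d₁ − σ√T = 0.723059 − 0.464888 = 0.258172
e^{−rT} = 0.991357
e^{−qT} = 0.992842
N(d₁) = 0.765178,  N(d₂) = 0.601863
price = S·e^{−qT}·N(d₁) − K·e^{−rT}·N(d₂) = 183.566516 − 114.940719 = 68.625797
[the first stock call K=218.96]
σ√T = 0.4801·√2.596 = 0.773542
d₁ = (ln(S/K) + (r−q+σ²/2)T) / (σ√T) = (ln(215.13/218.96) + (0.0087−0.0267+0.4801²/2)·2.596) / 0.773542 = (-0.017647 + 0.252456) / 0.773542 = 0.303551
d₂ = d₁ − σ√T = 0.303551 − 0.773542 = -0.469992
e^{−rT} = 0.977668
e^{−qT} = 0.933034
N(d₁) = 0.619265,  N(d₂) = 0.319181
price = S·e^{−qT}·N(d₁) − K·e^{−rT}·N(d₂) = 124.301131 − 68.327024 = 55.974107

price(the second stock call K=192.64) = 68.625797
price(the first stock call K=218.96) = 55.974107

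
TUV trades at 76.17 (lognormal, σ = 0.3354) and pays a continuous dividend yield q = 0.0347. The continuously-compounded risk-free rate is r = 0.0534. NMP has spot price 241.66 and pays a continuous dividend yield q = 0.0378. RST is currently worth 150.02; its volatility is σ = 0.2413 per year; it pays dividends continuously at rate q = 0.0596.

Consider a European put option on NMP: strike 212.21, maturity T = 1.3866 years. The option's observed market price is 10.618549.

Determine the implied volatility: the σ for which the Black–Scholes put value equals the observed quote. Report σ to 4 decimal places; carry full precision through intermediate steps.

sigma = 0.2336

At σ = 0.2336 the Black–Scholes value reproduces the quote:
σ√T = 0.2336·√1.3866 = 0.275073
d₁ = (ln(S/K) + (r−q+σ²/2)T) / (σ√T) = (ln(241.66/212.21) + (0.0534−0.0378+0.2336²/2)·1.3866) / 0.275073 = (0.129955 + 0.059464) / 0.275073 = 0.688613
d₂ = d₁ − σ√T = 0.688613 − 0.275073 = 0.413540
e^{−rT} = 0.928630
e^{−qT} = 0.948936
N(−d₁) = 0.245533,  N(−d₂) = 0.339606
V = K·e^{−rT}·N(−d₂) − S·e^{−qT}·N(−d₁) = 66.924267 − 56.305718 = 10.618549 (the quoted price), and the Black–Scholes price is strictly increasing in σ, so σ is unique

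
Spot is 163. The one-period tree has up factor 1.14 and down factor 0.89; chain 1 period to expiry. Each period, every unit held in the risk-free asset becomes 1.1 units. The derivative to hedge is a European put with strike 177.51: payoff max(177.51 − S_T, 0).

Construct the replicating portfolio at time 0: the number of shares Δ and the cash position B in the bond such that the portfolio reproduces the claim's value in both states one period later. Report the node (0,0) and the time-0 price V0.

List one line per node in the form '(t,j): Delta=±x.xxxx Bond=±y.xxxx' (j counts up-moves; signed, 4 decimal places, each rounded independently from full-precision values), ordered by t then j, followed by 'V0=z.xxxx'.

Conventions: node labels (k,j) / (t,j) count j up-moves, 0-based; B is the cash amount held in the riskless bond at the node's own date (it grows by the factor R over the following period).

Under the risk-neutral measure, an up-move has probability p* = (R−d)/(u−d) = 0.8400 and values discount at R = 1.1.
Expiry values: V(1,0)=32.4400, V(1,1)=0.0000
Node (0,0) S=163.0000: V=(p*·0.0000+(1−p*)·32.4400)/1.1=4.7185; Δ=(0.0000−32.4400)/(185.8200−145.0700)=-0.7961; B=V−Δ·S=134.4785
Check: Δ(0,0)·S0 + B(0,0) = 4.7185 = V0.

(0,0): Delta=-0.7961 Bond=134.4785
V0=4.7185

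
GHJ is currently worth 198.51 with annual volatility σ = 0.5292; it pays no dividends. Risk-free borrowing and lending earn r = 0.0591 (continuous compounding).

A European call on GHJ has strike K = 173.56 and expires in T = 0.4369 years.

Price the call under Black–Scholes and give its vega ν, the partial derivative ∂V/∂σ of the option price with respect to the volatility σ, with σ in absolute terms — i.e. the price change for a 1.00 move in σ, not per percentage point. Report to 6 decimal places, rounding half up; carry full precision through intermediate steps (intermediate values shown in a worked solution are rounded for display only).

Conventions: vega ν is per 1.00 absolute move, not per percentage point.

price = 42.803969
ν = 42.850611

σ√T = 0.5292·√0.4369 = 0.349793
d₁ = (ln(S/K) + (r+σ²/2)T) / (σ√T) = (ln(198.51/173.56) + (0.0591+0.5292²/2)·0.4369) / 0.349793 = (0.134316 + 0.086998) / 0.349793 = 0.632701
d₂ = d₁ − σ√T = 0.632701 − 0.349793 = 0.282909
e^{−rT} = 0.974510
N(d₁) = 0.736536,  N(d₂) = 0.611377
Call price V = S·N(d₁) − K·e^{−rT}·N(d₂) = 146.209699 − 103.405730 = 42.803969
φ(d₁) = (1/√(2π))·e^{−d₁²/2} = 0.326576
ν = S·φ(d₁)·√T = 42.850611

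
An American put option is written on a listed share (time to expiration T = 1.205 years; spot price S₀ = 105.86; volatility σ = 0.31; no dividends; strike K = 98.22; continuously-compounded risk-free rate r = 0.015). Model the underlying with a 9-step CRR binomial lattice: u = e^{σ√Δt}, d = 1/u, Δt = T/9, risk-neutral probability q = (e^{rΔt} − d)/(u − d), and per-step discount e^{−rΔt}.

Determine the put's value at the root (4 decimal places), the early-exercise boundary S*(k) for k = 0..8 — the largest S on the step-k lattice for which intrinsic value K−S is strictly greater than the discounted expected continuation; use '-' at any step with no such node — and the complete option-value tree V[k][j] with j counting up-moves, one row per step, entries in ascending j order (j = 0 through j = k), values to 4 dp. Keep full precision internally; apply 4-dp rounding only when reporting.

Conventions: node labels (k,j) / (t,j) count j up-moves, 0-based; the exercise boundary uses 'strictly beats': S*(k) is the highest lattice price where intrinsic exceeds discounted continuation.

params: Δt=0.13389 u=1.12012 d=0.89277 q=0.48052 e^(-rΔt)=0.99799
t_9 payoffs: 60.0812 50.3688 38.1831 22.8942 3.7119 0.0000 0.0000 0.0000 0.0000 0.0000
t_8: node(8,0) S=42.7199 payoff=55.5001 vs cont=55.3030 → 55.5001 [stop]  node(8,1) S=53.5989 payoff=44.6211 vs cont=44.4241 → 44.6211 [stop]  node(8,2) S=67.2483 payoff=30.9717 vs cont=30.7747 → 30.9717 [stop]  node(8,3) S=84.3736 payoff=13.8464 vs cont=13.6494 → 13.8464 [stop]  node(8,4) S=105.8600 payoff=0.0000 vs cont=1.9244 → 1.9244 [wait]  node(8,5) S=132.8181 payoff=0.0000 vs cont=0.0000 → 0.0000 [wait]  node(8,6) S=166.6413 payoff=0.0000 vs cont=0.0000 → 0.0000 [wait]  node(8,7) S=209.0779 payoff=0.0000 vs cont=0.0000 → 0.0000 [wait]  node(8,8) S=262.3213 payoff=0.0000 vs cont=0.0000 → 0.0000 [wait]  ⇒ S*(8)=84.3736
t_7: node(7,0) S=47.8512 payoff=50.3688 vs cont=50.1717 → 50.3688 [stop]  node(7,1) S=60.0369 payoff=38.1831 vs cont=37.9860 → 38.1831 [stop]  node(7,2) S=75.3258 payoff=22.8942 vs cont=22.6971 → 22.8942 [stop]  node(7,3) S=94.5081 payoff=3.7119 vs cont=8.1014 → 8.1014 [wait]  node(7,4) S=118.5754 payoff=0.0000 vs cont=0.9977 → 0.9977 [wait]  node(7,5) S=148.7716 payoff=0.0000 vs cont=0.0000 → 0.0000 [wait]  node(7,6) S=186.6575 payoff=0.0000 vs cont=0.0000 → 0.0000 [wait]  node(7,7) S=234.1913 payoff=0.0000 vs cont=0.0000 → 0.0000 [wait]  ⇒ S*(7)=75.3258
t_6: node(6,0) S=53.5989 payoff=44.6211 vs cont=44.4241 → 44.6211 [stop]  node(6,1) S=67.2483 payoff=30.9717 vs cont=30.7747 → 30.9717 [stop]  node(6,2) S=84.3736 payoff=13.8464 vs cont=15.7544 → 15.7544 [wait]  node(6,3) S=105.8600 payoff=0.0000 vs cont=4.6786 → 4.6786 [wait]  node(6,4) S=132.8181 payoff=0.0000 vs cont=0.5172 → 0.5172 [wait]  node(6,5) S=166.6413 payoff=0.0000 vs cont=0.0000 → 0.0000 [wait]  node(6,6) S=209.0779 payoff=0.0000 vs cont=0.0000 → 0.0000 [wait]  ⇒ S*(6)=67.2483
t_5: node(5,0) S=60.0369 payoff=38.1831 vs cont=37.9860 → 38.1831 [stop]  node(5,1) S=75.3258 payoff=22.8942 vs cont=23.6121 → 23.6121 [wait]  node(5,2) S=94.5081 payoff=3.7119 vs cont=10.4114 → 10.4114 [wait]  node(5,3) S=118.5754 payoff=0.0000 vs cont=2.6736 → 2.6736 [wait]  node(5,4) S=148.7716 payoff=0.0000 vs cont=0.2682 → 0.2682 [wait]  node(5,5) S=186.6575 payoff=0.0000 vs cont=0.0000 → 0.0000 [wait]  ⇒ S*(5)=60.0369
t_4: node(4,0) S=67.2483 payoff=30.9717 vs cont=31.1189 → 31.1189 [wait]  node(4,1) S=84.3736 payoff=13.8464 vs cont=17.2343 → 17.2343 [wait]  node(4,2) S=105.8600 payoff=0.0000 vs cont=6.6798 → 6.6798 [wait]  node(4,3) S=132.8181 payoff=0.0000 vs cont=1.5147 → 1.5147 [wait]  node(4,4) S=166.6413 payoff=0.0000 vs cont=0.1390 → 0.1390 [wait]  ⇒ S*(4)=-
t_3: node(3,0) S=75.3258 payoff=22.8942 vs cont=24.3981 → 24.3981 [wait]  node(3,1) S=94.5081 payoff=3.7119 vs cont=12.1383 → 12.1383 [wait]  node(3,2) S=118.5754 payoff=0.0000 vs cont=4.1895 → 4.1895 [wait]  node(3,3) S=148.7716 payoff=0.0000 vs cont=0.8520 → 0.8520 [wait]  ⇒ S*(3)=-
t_2: node(2,0) S=84.3736 payoff=13.8464 vs cont=18.4700 → 18.4700 [wait]  node(2,1) S=105.8600 payoff=0.0000 vs cont=8.3021 → 8.3021 [wait]  node(2,2) S=132.8181 payoff=0.0000 vs cont=2.5806 → 2.5806 [wait]  ⇒ S*(2)=-
t_1: node(1,0) S=94.5081 payoff=3.7119 vs cont=13.5569 → 13.5569 [wait]  node(1,1) S=118.5754 payoff=0.0000 vs cont=5.5417 → 5.5417 [wait]  ⇒ S*(1)=-
t_0: node(0,0) S=105.8600 payoff=0.0000 vs cont=9.6860 → 9.6860 [wait]  ⇒ S*(0)=-

price = 9.6860
boundary = - - - - - 60.0369 67.2483 75.3258 84.3736
tree:
9.6860
13.5569 5.5417
18.4700 8.3021 2.5806
24.3981 12.1383 4.1895 0.8520
31.1189 17.2343 6.6798 1.5147 0.1390
38.1831 23.6121 10.4114 2.6736 0.2682 0.0000
44.6211 30.9717 15.7544 4.6786 0.5172 0.0000 0.0000
50.3688 38.1831 22.8942 8.1014 0.9977 0.0000 0.0000 0.0000
55.5001 44.6211 30.9717 13.8464 1.9244 0.0000 0.0000 0.0000 0.0000
60.0812 50.3688 38.1831 22.8942 3.7119 0.0000 0.0000 0.0000 0.0000 0.0000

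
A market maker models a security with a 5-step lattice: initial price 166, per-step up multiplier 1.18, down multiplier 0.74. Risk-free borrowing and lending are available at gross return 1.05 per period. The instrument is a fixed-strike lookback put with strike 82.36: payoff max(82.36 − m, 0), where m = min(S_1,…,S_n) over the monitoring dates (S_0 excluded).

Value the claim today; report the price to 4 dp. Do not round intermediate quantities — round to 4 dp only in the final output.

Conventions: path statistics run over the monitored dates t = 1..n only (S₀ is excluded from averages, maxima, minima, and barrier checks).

Set p* = 0.7045 (from d < R < u); the path-dependent value is the discounted p*-expectation over all price paths.
Enumerate all 2^5 = 32 price paths (U = up ×1.18, D = down ×0.74); each path with k up-moves has probability p*^k·(1−p*)^(5−k).
DDDDD: m=36.8355, payoff=45.5245, prob=0.002251
UDDDD: m=58.7377, payoff=23.6223, prob=0.005369
DUDDD: m=58.7377, payoff=23.6223, prob=0.005369
UUDDD: m=93.6628, payoff=0.0000, prob=0.012802
DDUDD: m=58.7377, payoff=23.6223, prob=0.005369
UDUDD: m=93.6628, payoff=0.0000, prob=0.012802
DUUDD: m=93.6628, payoff=0.0000, prob=0.012802
UUUDD: m=149.3542, payoff=0.0000, prob=0.030529
DDDUD: m=58.7377, payoff=23.6223, prob=0.005369
UDDUD: m=93.6628, payoff=0.0000, prob=0.012802
DUDUD: m=93.6628, payoff=0.0000, prob=0.012802
UUDUD: m=149.3542, payoff=0.0000, prob=0.030529
DDUUD: m=90.9016, payoff=0.0000, prob=0.012802
UDUUD: m=144.9512, payoff=0.0000, prob=0.030529
DUUUD: m=122.8400, payoff=0.0000, prob=0.030529
UUUUD: m=195.8800, payoff=0.0000, prob=0.072799
DDDDU: m=49.7777, payoff=32.5823, prob=0.005369
UDDDU: m=79.3753, payoff=2.9847, prob=0.012802
DUDDU: m=79.3753, payoff=2.9847, prob=0.012802
UUDDU: m=126.5714, payoff=0.0000, prob=0.030529
DDUDU: m=79.3753, payoff=2.9847, prob=0.012802
UDUDU: m=126.5714, payoff=0.0000, prob=0.030529
DUUDU: m=122.8400, payoff=0.0000, prob=0.030529
UUUDU: m=195.8800, payoff=0.0000, prob=0.072799
DDDUU: m=67.2672, payoff=15.0928, prob=0.012802
UDDUU: m=107.2639, payoff=0.0000, prob=0.030529
DUDUU: m=107.2639, payoff=0.0000, prob=0.030529
UUDUU: m=171.0424, payoff=0.0000, prob=0.072799
DDUUU: m=90.9016, payoff=0.0000, prob=0.030529
UDUUU: m=144.9512, payoff=0.0000, prob=0.072799
DUUUU: m=122.8400, payoff=0.0000, prob=0.072799
UUUUU: m=195.8800, payoff=0.0000, prob=0.173598
Price = Σ prob·payoff / R^5 = 1.092565 / 1.276282 = 0.8561

price = 0.8561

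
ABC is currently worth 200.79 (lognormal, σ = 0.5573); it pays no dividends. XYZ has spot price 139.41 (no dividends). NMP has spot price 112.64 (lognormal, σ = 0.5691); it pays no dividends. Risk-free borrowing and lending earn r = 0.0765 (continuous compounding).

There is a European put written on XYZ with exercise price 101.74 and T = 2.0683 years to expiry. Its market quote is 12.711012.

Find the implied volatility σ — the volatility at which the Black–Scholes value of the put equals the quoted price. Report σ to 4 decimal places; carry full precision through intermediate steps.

sigma = 0.5210

At σ = 0.5210 the Black–Scholes value reproduces the quote:
σ√T = 0.521·√2.0683 = 0.749281
d₁ = (ln(S/K) + (r+σ²/2)T) / (σ√T) = (ln(139.41/101.74) + (0.0765+0.521²/2)·2.0683) / 0.749281 = (0.314999 + 0.438936) / 0.749281 = 1.006211
d₂ = d₁ − σ√T = 1.006211 − 0.749281 = 0.256930
e^{−rT} = 0.853658
N(−d₁) = 0.157157,  N(−d₂) = 0.398616
V = K·e^{−rT}·N(−d₂) − S·N(−d₁) = 34.620276 − 21.909264 = 12.711012 (matching the quote); vega is positive throughout, so no other σ reproduces this price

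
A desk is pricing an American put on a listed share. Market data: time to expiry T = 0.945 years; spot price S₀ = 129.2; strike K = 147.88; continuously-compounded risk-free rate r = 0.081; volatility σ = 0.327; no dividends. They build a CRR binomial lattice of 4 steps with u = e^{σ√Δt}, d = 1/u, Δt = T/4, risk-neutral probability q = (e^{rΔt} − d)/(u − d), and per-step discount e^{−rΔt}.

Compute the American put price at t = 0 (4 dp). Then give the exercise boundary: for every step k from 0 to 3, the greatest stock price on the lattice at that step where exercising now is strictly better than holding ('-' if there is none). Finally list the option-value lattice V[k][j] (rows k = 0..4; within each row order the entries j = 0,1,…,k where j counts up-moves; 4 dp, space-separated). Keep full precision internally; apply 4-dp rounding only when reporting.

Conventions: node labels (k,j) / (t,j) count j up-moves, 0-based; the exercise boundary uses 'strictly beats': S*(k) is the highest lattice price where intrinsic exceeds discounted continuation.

Δt=0.23625  u=1.17227  d=0.85305  q=0.52087  discount=0.98105
step 4 (expiry): payoffs max(K−S,0) = 79.4644 53.8625 18.6800 0.0000 0.0000
step 3: (k=3,j=0): S=80.2014, K−S=67.6786, hold=64.8756 ⇒ V=67.6786 exercise | (k=3,j=1): S=110.2137, K−S=37.6663, hold=34.8633 ⇒ V=37.6663 exercise | (k=3,j=2): S=151.4570, K−S=0.0000, hold=8.7805 ⇒ V=8.7805 continue | (k=3,j=3): S=208.1340, K−S=0.0000, hold=0.0000 ⇒ V=0.0000 continue  boundary S*=110.2137
step 2: (k=2,j=0): S=94.0175, K−S=53.8625, hold=51.0595 ⇒ V=53.8625 exercise | (k=2,j=1): S=129.2000, K−S=18.6800, hold=22.1917 ⇒ V=22.1917 continue | (k=2,j=2): S=177.5482, K−S=0.0000, hold=4.1272 ⇒ V=4.1272 continue  boundary S*=94.0175
step 1: (k=1,j=0): S=110.2137, K−S=37.6663, hold=36.6578 ⇒ V=37.6663 exercise | (k=1,j=1): S=151.4570, K−S=0.0000, hold=12.5401 ⇒ V=12.5401 continue  boundary S*=110.2137
step 0: (k=0,j=0): S=129.2000, K−S=18.6800, hold=24.1129 ⇒ V=24.1129 continue  boundary S*=-

price = 24.1129
boundary = - 110.2137 94.0175 110.2137
tree:
24.1129
37.6663 12.5401
53.8625 22.1917 4.1272
67.6786 37.6663 8.7805 0.0000
79.4644 53.8625 18.6800 0.0000 0.0000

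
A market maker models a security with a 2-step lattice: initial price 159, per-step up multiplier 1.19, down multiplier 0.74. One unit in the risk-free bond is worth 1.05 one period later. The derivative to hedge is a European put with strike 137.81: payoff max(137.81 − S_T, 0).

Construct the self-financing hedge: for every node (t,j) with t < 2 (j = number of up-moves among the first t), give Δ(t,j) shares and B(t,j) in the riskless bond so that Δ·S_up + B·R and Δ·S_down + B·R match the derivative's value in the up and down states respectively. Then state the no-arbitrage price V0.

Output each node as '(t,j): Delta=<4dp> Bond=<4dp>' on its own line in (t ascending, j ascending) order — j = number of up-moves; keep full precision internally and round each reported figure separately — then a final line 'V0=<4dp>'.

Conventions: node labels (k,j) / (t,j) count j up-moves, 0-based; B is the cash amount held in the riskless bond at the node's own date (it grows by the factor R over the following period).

Risk-neutral probability p* = (R−d)/(u−d) = (1.05−0.74)/(1.19−0.74) = 0.6889.
At maturity the claim pays: V(2,0)=50.7416, V(2,1)=0.0000, V(2,2)=0.0000
(1,0): S=117.6600. Δ = (V_up−V_dn)/(S_up−S_dn) = (0.0000−50.7416)/(140.0154−87.0684) = -0.9583. V = [p*·0.0000 + (1−p*)·50.7416]/1.05 = 15.0345. B = V − Δ·S = 127.7937.
(1,1): S=189.2100. Δ = (V_up−V_dn)/(S_up−S_dn) = (0.0000−0.0000)/(225.1599−140.0154) = 0.0000. V = [p*·0.0000 + (1−p*)·0.0000]/1.05 = 0.0000. B = V − Δ·S = 0.0000.
(0,0): S=159.0000. Δ = (V_up−V_dn)/(S_up−S_dn) = (0.0000−15.0345)/(189.2100−117.6600) = -0.2101. V = [p*·0.0000 + (1−p*)·15.0345]/1.05 = 4.4547. B = V − Δ·S = 37.8648.
Verification: the root portfolio costs Δ(0,0)·S0 + B(0,0) = 4.4547, matching V0.

(0,0): Delta=-0.2101 Bond=37.8648
(1,0): Delta=-0.9583 Bond=127.7937
(1,1): Delta=0.0000 Bond=0.0000
V0=4.4547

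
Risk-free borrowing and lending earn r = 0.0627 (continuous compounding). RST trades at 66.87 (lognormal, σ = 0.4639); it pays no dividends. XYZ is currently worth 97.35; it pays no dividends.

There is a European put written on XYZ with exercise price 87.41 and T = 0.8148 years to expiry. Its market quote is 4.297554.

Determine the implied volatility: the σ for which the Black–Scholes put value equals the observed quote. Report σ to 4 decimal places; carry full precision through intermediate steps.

At σ = 0.3044 the Black–Scholes value reproduces the quote:
σ√T = 0.3044·√0.8148 = 0.274771
d₁ = (ln(S/K) + (r+σ²/2)T) / (σ√T) = (ln(97.35/87.41) + (0.0627+0.3044²/2)·0.8148) / 0.274771 = (0.107703 + 0.088837) / 0.274771 = 0.715289
d₂ = d₁ − σ√T = 0.715289 − 0.274771 = 0.440519
e^{−rT} = 0.950195
N(−d₁) = 0.237215,  N(−d₂) = 0.329781
V = K·e^{−rT}·N(−d₂) − S·N(−d₁) = 27.390449 − 23.092895 = 4.297554 (the observed quote) — the price is monotone increasing in volatility, hence this σ is the only solution

sigma = 0.3044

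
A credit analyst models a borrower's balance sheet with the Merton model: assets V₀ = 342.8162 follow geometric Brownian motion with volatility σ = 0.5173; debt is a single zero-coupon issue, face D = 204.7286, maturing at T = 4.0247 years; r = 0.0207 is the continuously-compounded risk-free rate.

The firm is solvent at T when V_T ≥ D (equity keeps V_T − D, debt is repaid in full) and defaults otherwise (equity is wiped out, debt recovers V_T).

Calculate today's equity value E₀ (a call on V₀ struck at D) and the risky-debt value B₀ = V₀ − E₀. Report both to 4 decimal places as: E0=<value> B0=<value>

Work the structural quantities from V₀ = 342.8162 against face 204.7286:
d₁ = [ln(V₀/D) + (r + σ²/2)T] / (σ√T)
   = [ln(342.8162/204.7286) + (0.0207 + 0.5·0.5173²)·4.0247] / (0.5173·√4.0247)
   = [0.515509 + 0.621815] / 1.037789 = 1.095910
d₂ = d₁ − σ√T = 1.095910 − 1.037789 = 0.058121
N(d₁) = 0.863441,  N(d₂) = 0.523174,  e^(−rT) = 0.920065
E₀ = V₀·N(d₁) − D·e^(−rT)·N(d₂)
   = 342.8162·0.863441 − 204.7286·0.920065·0.523174 = 197.454673
B₀ = V₀ − E₀ = 342.8162 − 197.454673 = 145.361527

E0=197.4547 B0=145.3615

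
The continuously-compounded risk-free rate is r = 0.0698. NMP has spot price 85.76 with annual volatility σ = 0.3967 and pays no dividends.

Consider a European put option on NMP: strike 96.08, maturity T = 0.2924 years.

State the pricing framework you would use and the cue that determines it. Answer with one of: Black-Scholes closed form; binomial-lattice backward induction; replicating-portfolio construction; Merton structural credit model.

Key observation: with NMP following a GBM at constant σ and r, the European put struck at 96.08 prices in closed form — nothing here needs a stepwise model or a balance sheet.

framework: Black-Scholes closed form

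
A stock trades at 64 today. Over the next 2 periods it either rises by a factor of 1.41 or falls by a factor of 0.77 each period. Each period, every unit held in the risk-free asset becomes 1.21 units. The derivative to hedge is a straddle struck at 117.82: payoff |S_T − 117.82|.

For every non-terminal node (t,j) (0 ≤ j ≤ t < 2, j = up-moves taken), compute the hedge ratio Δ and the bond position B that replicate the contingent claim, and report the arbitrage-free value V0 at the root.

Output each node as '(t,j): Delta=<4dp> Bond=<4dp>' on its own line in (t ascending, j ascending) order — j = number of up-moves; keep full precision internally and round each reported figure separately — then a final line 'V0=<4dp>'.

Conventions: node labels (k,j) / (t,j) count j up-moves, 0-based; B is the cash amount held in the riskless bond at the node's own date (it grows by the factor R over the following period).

Under the risk-neutral measure, an up-move has probability p* = (R−d)/(u−d) = 0.6875 and values discount at R = 1.21.
Expiry values: V(2,0)=79.8744, V(2,1)=48.3352, V(2,2)=9.4184
  t=1,j=0: stock 49.2800 → up 69.4848 (V=48.3352), down 37.9456 (V=79.8744). Price 48.0919; hedge Δ=-1.0000, bond B=97.3719.
  t=1,j=1: stock 90.2400 → up 127.2384 (V=9.4184), down 69.4848 (V=48.3352). Price 17.8346; hedge Δ=-0.6738, bond B=78.6421.
  t=0,j=0: stock 64.0000 → up 90.2400 (V=17.8346), down 49.2800 (V=48.0919). Price 22.5537; hedge Δ=-0.7387, bond B=69.8307.
Check: Δ(0,0)·S0 + B(0,0) = 22.5537 = V0.

(0,0): Delta=-0.7387 Bond=69.8307
(1,0): Delta=-1.0000 Bond=97.3719
(1,1): Delta=-0.6738 Bond=78.6421
V0=22.5537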